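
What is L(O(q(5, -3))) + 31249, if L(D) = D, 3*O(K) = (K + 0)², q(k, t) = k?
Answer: 93772/3 ≈ 31257.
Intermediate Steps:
O(K) = K²/3 (O(K) = (K + 0)²/3 = K²/3)
L(O(q(5, -3))) + 31249 = (⅓)*5² + 31249 = (⅓)*25 + 31249 = 25/3 + 31249 = 93772/3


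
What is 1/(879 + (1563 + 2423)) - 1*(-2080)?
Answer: 10119201/4865 ≈ 2080.0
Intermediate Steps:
1/(879 + (1563 + 2423)) - 1*(-2080) = 1/(879 + 3986) + 2080 = 1/4865 + 2080 = 10119201/4865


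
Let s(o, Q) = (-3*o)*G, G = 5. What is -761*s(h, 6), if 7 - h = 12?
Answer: -57075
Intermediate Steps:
h = -5 (h = 7 - 1*12 = 7 - 12 = -5)
s(o, Q) = -15*o (s(o, Q) = -3*o*5 = -15*o)
-761*s(h, 6) = -(-11415)*(-5) = -761*75 = -57075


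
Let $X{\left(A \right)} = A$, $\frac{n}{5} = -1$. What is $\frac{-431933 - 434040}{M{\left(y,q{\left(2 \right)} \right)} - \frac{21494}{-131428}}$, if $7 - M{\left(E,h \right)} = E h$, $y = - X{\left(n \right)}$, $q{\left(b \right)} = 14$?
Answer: $\frac{5173322702}{375385} \approx 13781.0$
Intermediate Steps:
$n = -5$ ($n = 5 \left(-1\right) = -5$)
$y = 5$ ($y = \left(-1\right) \left(-5\right) = 5$)
$M{\left(E,h \right)} = 7 - E h$
$\frac{-431933 - 434040}{M{\left(y,q{\left(2 \right)} \right)} - \frac{21494}{-131428}} = \frac{-431933 - 434040}{\left(7 - 5 \cdot 14\right) - \frac{21494}{-131428}} = - \frac{865973}{\left(7 - 70\right) - - \frac{977}{5974}} = - \frac{865973}{-63 + \frac{977}{5974}} = - \frac{865973}{- \frac{375385}{5974}} = \left(-865973\right) \left(- \frac{5974}{375385}\right) = \frac{5173322702}{375385}$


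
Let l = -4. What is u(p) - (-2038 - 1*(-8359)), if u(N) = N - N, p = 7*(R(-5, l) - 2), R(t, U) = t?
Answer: -6321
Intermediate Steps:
p = -49 (p = 7*(-5 - 2) = 7*(-7) = -49)
u(N) = 0
u(p) - (-2038 - 1*(-8359)) = 0 - (-2038 - 1*(-8359)) = 0 - (-2038 + 8359) = 0 - 1*6321 = 0 - 6321 = -6321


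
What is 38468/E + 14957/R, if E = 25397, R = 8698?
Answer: 714457593/220903106 ≈ 3.2343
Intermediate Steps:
38468/E + 14957/R = 38468/25397 + 14957/8698 = 714457593/220903106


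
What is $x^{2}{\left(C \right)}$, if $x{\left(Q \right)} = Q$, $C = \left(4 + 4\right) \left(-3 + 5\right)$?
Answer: $256$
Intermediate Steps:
$C = 16$ ($C = 8 \cdot 2 = 16$)
$x^{2}{\left(C \right)} = 16^{2} = 256$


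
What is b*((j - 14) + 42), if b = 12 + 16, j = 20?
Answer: 1344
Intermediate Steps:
b = 28
b*((j - 14) + 42) = 28*((20 - 14) + 42) = 28*(6 + 42) = 28*48 = 1344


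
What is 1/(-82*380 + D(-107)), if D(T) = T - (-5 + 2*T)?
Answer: -1/31048 ≈ -3.2208e-5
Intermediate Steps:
D(T) = 5 - T (D(T) = T + (5 - 2*T) = 5 - T)
1/(-82*380 + D(-107)) = 1/(-82*380 + (5 - 1*(-107))) = 1/(-31160 + (5 + 107)) = 1/(-31160 + 112) = 1/(-31048) = -1/31048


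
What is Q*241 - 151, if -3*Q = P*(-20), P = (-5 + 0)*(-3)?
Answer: 23949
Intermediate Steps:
P = 15 (P = -5*(-3) = 15)
Q = 100 (Q = -5*(-20) = -1/3*(-300) = 100)
Q*241 - 151 = 100*241 - 151 = 24100 - 151 = 23949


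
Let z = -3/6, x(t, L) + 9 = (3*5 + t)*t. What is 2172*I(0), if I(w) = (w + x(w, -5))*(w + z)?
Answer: 9774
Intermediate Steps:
x(t, L) = -9 + t*(15 + t) (x(t, L) = -9 + (3*5 + t)*t = -9 + (15 + t)*t = -9 + t*(15 + t))
z = -½ (z = -3*⅙ = -½ ≈ -0.50000)
I(w) = (-½ + w)*(-9 + w² + 16*w) (I(w) = (w + (-9 + w² + 15*w))*(w - ½) = (-9 + w² + 16*w)*(-½ + w) = (-½ + w)*(-9 + w² + 16*w))
2172*I(0) = 2172*(9/2 + 0³ - 17*0 + (31/2)*0²) = 2172*(9/2 + 0 + 0 + (31/2)*0) = 2172*(9/2 + 0 + 0 + 0) = 2172*(9/2) = 9774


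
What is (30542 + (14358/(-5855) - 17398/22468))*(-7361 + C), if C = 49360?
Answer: 84362969526008477/65775070 ≈ 1.2826e+9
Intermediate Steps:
(30542 + (14358/(-5855) - 17398/22468))*(-7361 + C) = (30542 + (14358/(-5855) - 17398/22468))*(-7361 + 49360) = (30542 + (14358*(-1/5855) - 17398*1/22468))*41999 = (30542 + (-14358/5855 - 8699/11234))*41999 = (30542 - 212230417/65775070)*41999 = (2008689957523/65775070)*41999 = 84362969526008477/65775070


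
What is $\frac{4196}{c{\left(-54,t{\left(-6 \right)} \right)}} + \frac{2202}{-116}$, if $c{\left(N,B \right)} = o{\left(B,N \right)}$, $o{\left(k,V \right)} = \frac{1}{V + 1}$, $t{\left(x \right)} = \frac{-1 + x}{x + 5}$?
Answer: $- \frac{12899605}{58} \approx -2.2241 \cdot 10^{5}$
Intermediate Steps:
$t{\left(x \right)} = \frac{-1 + x}{5 + x}$
$o{\left(k,V \right)} = \frac{1}{1 + V}$
$c{\left(N,B \right)} = \frac{1}{1 + N}$
$\frac{4196}{c{\left(-54,t{\left(-6 \right)} \right)}} + \frac{2202}{-116} = \frac{4196}{\frac{1}{1 - 54}} + \frac{2202}{-116} = \frac{4196}{\frac{1}{-53}} + 2202 \left(- \frac{1}{116}\right) = \frac{4196}{- \frac{1}{53}} - \frac{1101}{58} = 4196 \left(-53\right) - \frac{1101}{58} = -222388 - \frac{1101}{58} = - \frac{12899605}{58}$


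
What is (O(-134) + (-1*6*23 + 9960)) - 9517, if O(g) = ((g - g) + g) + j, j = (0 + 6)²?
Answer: 207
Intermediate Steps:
j = 36 (j = 6² = 36)
O(g) = 36 + g (O(g) = ((g - g) + g) + 36 = (0 + g) + 36 = g + 36 = 36 + g)
(O(-134) + (-1*6*23 + 9960)) - 9517 = ((36 - 134) + (-1*6*23 + 9960)) - 9517 = (-98 + (-6*23 + 9960)) - 9517 = (-98 + (-138 + 9960)) - 9517 = (-98 + 9822) - 9517 = 9724 - 9517 = 207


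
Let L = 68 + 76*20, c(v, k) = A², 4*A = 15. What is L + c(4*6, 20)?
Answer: 25633/16 ≈ 1602.1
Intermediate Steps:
A = 15/4 (A = (¼)*15 = 15/4 ≈ 3.7500)
c(v, k) = 225/16 (c(v, k) = (15/4)² = 225/16)
L = 1588 (L = 68 + 1520 = 1588)
L + c(4*6, 20) = 1588 + 225/16 = 25633/16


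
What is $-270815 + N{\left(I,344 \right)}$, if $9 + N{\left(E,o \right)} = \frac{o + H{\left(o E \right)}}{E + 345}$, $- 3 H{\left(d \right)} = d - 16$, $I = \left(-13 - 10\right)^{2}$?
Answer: $- \frac{355140728}{1311} \approx -2.7089 \cdot 10^{5}$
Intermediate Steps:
$I = 529$ ($I = \left(-23\right)^{2} = 529$)
$H{\left(d \right)} = \frac{16}{3} - \frac{d}{3}$ ($H{\left(d \right)} = - \frac{d - 16}{3} = - \frac{-16 + d}{3} = \frac{16}{3} - \frac{d}{3}$)
$N{\left(E,o \right)} = -9 + \frac{\frac{16}{3} + o - \frac{E o}{3}}{345 + E}$ ($N{\left(E,o \right)} = -9 + \frac{o - \left(- \frac{16}{3} + \frac{o E}{3}\right)}{E + 345} = -9 + \frac{o - \left(- \frac{16}{3} + \frac{E o}{3}\right)}{345 + E} = -9 + \frac{\frac{16}{3} + o - \frac{E o}{3}}{345 + E}$)
$-270815 + N{\left(I,344 \right)} = -270815 + \frac{-9299 - 14283 + 3 \cdot 344 - 529 \cdot 344}{3 \left(345 + 529\right)} = -270815 + \frac{-9299 - 14283 + 1032 - 181976}{3 \cdot 874} = -270815 + \frac{1}{3} \cdot \frac{1}{874} \left(-204526\right) = -270815 - \frac{102263}{1311} = - \frac{355140728}{1311}$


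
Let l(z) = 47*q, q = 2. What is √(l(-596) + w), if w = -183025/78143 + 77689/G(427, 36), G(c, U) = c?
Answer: 3*√33846076992831194/33367061 ≈ 16.541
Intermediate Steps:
l(z) = 94 (l(z) = 47*2 = 94)
w = 5992699852/33367061 (w = -183025/78143 + 77689/427 = 5992699852/33367061 ≈ 179.60)
√(l(-596) + w) = √(94 + 5992699852/33367061) = √(9129203586/33367061) = 3*√33846076992831194/33367061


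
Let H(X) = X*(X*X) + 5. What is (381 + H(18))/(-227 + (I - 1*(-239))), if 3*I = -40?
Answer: -9327/2 ≈ -4663.5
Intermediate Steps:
I = -40/3 (I = (⅓)*(-40) = -40/3 ≈ -13.333)
H(X) = 5 + X³ (H(X) = X*X² + 5 = X³ + 5 = 5 + X³)
(381 + H(18))/(-227 + (I - 1*(-239))) = (381 + (5 + 18³))/(-227 + (-40/3 - 1*(-239))) = (381 + (5 + 5832))/(-227 + (-40/3 + 239)) = (381 + 5837)/(-227 + 677/3) = 6218/(-4/3) = 6218*(-¾) = -9327/2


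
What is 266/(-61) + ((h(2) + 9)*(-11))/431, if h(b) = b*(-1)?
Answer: -119343/26291 ≈ -4.5393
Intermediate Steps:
h(b) = -b
266/(-61) + ((h(2) + 9)*(-11))/431 = 266/(-61) + ((-1*2 + 9)*(-11))/431 = 266*(-1/61) + ((-2 + 9)*(-11))*(1/431) = -266/61 + (7*(-11))*(1/431) = -266/61 - 77*1/431 = -266/61 - 77/431 = -119343/26291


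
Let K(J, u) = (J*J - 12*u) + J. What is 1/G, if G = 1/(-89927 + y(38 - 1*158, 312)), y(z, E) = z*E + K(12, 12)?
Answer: -127355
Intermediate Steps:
K(J, u) = J + J² - 12*u (K(J, u) = (J² - 12*u) + J = J + J² - 12*u)
y(z, E) = 12 + E*z (y(z, E) = z*E + (12 + 12² - 12*12) = E*z + (12 + 144 - 144) = E*z + 12 = 12 + E*z)
G = -1/127355 (G = 1/(-89927 + (12 + 312*(38 - 1*158))) = 1/(-89927 + (12 + 312*(38 - 158))) = 1/(-89927 + (12 + 312*(-120))) = 1/(-89927 + (12 - 37440)) = 1/(-89927 - 37428) = 1/(-127355) = -1/127355 ≈ -7.8521e-6)
1/G = 1/(-1/127355) = -127355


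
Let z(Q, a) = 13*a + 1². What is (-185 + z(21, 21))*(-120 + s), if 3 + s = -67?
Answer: -16910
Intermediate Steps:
s = -70 (s = -3 - 67 = -70)
z(Q, a) = 1 + 13*a (z(Q, a) = 13*a + 1 = 1 + 13*a)
(-185 + z(21, 21))*(-120 + s) = (-185 + (1 + 13*21))*(-120 - 70) = (-185 + (1 + 273))*(-190) = (-185 + 274)*(-190) = 89*(-190) = -16910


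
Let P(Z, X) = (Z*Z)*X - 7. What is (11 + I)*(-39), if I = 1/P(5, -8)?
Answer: -29588/69 ≈ -428.81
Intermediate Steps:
P(Z, X) = -7 + X*Z² (P(Z, X) = Z²*X - 7 = X*Z² - 7 = -7 + X*Z²)
I = -1/207 (I = 1/(-7 - 8*5²) = 1/(-7 - 8*25) = 1/(-7 - 200) = 1/(-207) = -1/207 ≈ -0.0048309)
(11 + I)*(-39) = (11 - 1/207)*(-39) = (2276/207)*(-39) = -29588/69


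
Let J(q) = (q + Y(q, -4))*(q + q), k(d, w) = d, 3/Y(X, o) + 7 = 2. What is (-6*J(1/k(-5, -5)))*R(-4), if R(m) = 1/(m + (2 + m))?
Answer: 8/25 ≈ 0.32000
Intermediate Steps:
Y(X, o) = -3/5 (Y(X, o) = 3/(-7 + 2) = 3/(-5) = 3*(-1/5) = -3/5)
R(m) = 1/(2 + 2*m)
J(q) = 2*q*(-3/5 + q) (J(q) = (q - 3/5)*(q + q) = (-3/5 + q)*(2*q) = 2*q*(-3/5 + q))
(-6*J(1/k(-5, -5)))*R(-4) = (-12*(-3 + 5/(-5))/(5*(-5)))*(1/(2*(1 - 4))) = (-12*(-1)*(-3 + 5*(-1/5))/(5*5))*((1/2)/(-3)) = (-12*(-1)*(-3 - 1)/(5*5))*((1/2)*(-1/3)) = -12*(-1)*(-4)/(5*5)*(-1/6) = -6*8/25*(-1/6) = -48/25*(-1/6) = 8/25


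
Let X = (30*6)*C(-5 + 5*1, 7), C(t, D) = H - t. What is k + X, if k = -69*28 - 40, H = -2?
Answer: -2332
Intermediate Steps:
C(t, D) = -2 - t
X = -360 (X = (30*6)*(-2 - (-5 + 5*1)) = 180*(-2 - (-5 + 5)) = 180*(-2 - 1*0) = 180*(-2 + 0) = 180*(-2) = -360)
k = -1972 (k = -1932 - 40 = -1972)
k + X = -1972 - 360 = -2332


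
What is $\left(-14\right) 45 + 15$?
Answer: $-615$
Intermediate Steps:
$\left(-14\right) 45 + 15 = -630 + 15 = -615$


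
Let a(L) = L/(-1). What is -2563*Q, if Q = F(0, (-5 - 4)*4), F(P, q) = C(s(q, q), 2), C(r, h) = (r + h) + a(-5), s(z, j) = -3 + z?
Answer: 82016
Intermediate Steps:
a(L) = -L (a(L) = L*(-1) = -L)
C(r, h) = 5 + h + r (C(r, h) = (r + h) - 1*(-5) = (h + r) + 5 = 5 + h + r)
F(P, q) = 4 + q (F(P, q) = 5 + 2 + (-3 + q) = 4 + q)
Q = -32 (Q = 4 + (-5 - 4)*4 = 4 - 9*4 = 4 - 36 = -32)
-2563*Q = -2563*(-32) = 82016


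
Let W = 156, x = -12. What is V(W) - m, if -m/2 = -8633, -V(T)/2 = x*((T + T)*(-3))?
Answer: -39730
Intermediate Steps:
V(T) = -144*T (V(T) = -(-24)*(T + T)*(-3) = -(-24)*(2*T)*(-3) = -(-24)*(-6*T) = -144*T)
m = 17266 (m = -2*(-8633) = 17266)
V(W) - m = -144*156 - 1*17266 = -22464 - 17266 = -39730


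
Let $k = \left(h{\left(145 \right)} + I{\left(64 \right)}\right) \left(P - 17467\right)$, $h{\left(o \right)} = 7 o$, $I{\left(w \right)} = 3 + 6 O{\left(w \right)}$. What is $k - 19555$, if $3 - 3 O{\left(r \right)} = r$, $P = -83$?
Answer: $-15744355$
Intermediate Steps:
$O{\left(r \right)} = 1 - \frac{r}{3}$
$I{\left(w \right)} = 9 - 2 w$ ($I{\left(w \right)} = 3 + 6 \left(1 - \frac{w}{3}\right) = 3 - \left(-6 + 2 w\right) = 9 - 2 w$)
$k = -15724800$ ($k = \left(7 \cdot 145 + \left(9 - 128\right)\right) \left(-83 - 17467\right) = \left(1015 + \left(9 - 128\right)\right) \left(-17550\right) = \left(1015 - 119\right) \left(-17550\right) = 896 \left(-17550\right) = -15724800$)
$k - 19555 = -15724800 - 19555 = -15744355$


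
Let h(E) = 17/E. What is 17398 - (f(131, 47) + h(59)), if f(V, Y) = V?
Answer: 1018736/59 ≈ 17267.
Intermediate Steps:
17398 - (f(131, 47) + h(59)) = 17398 - (131 + 17/59) = 17398 - 1*7746/59 = 17398 - 7746/59 = 1018736/59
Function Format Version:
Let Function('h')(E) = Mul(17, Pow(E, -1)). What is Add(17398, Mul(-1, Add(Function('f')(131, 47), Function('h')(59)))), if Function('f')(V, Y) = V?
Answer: Rational(1018736, 59) ≈ 17267.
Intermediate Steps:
Add(17398, Mul(-1, Add(Function('f')(131, 47), Function('h')(59)))) = Add(17398, Mul(-1, Add(131, Mul(17, Pow(59, -1))))) = Add(17398, Mul(-1, Add(131, Mul(17, Rational(1, 59))))) = Add(17398, Mul(-1, Add(131, Rational(17, 59)))) = Add(17398, Mul(-1, Rational(7746, 59))) = Add(17398, Rational(-7746, 59)) = Rational(1018736, 59)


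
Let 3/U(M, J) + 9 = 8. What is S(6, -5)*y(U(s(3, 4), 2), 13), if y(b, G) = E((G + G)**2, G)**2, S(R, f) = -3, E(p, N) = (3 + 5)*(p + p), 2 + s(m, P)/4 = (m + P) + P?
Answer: -350957568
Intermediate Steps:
s(m, P) = -8 + 4*m + 8*P (s(m, P) = -8 + 4*((m + P) + P) = -8 + 4*((P + m) + P) = -8 + 4*(m + 2*P) = -8 + (4*m + 8*P) = -8 + 4*m + 8*P)
E(p, N) = 16*p (E(p, N) = 8*(2*p) = 16*p)
U(M, J) = -3 (U(M, J) = 3/(-9 + 8) = 3/(-1) = 3*(-1) = -3)
y(b, G) = 4096*G**4 (y(b, G) = (16*(G + G)**2)**2 = (16*(2*G)**2)**2 = (16*(4*G**2))**2 = (64*G**2)**2 = 4096*G**4)
S(6, -5)*y(U(s(3, 4), 2), 13) = -12288*13**4 = -12288*28561 = -3*116985856 = -350957568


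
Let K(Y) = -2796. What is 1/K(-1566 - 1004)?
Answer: -1/2796 ≈ -0.00035765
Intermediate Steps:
1/K(-1566 - 1004) = 1/(-2796) = -1/2796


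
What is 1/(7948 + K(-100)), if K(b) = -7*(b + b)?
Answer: 1/9348 ≈ 0.00010697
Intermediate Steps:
K(b) = -14*b
1/(7948 + K(-100)) = 1/(7948 - 14*(-100)) = 1/(7948 + 1400) = 1/9348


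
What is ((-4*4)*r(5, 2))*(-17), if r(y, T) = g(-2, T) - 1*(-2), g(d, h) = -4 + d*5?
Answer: -3264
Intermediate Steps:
g(d, h) = -4 + 5*d
r(y, T) = -12 (r(y, T) = (-4 + 5*(-2)) - 1*(-2) = (-4 - 10) + 2 = -14 + 2 = -12)
((-4*4)*r(5, 2))*(-17) = (-4*4*(-12))*(-17) = -16*(-12)*(-17) = 192*(-17) = -3264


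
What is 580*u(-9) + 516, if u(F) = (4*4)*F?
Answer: -83004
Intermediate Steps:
u(F) = 16*F
580*u(-9) + 516 = 580*(16*(-9)) + 516 = 580*(-144) + 516 = -83520 + 516 = -83004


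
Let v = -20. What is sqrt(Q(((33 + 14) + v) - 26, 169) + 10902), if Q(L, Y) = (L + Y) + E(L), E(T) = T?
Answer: sqrt(11073) ≈ 105.23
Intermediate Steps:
Q(L, Y) = Y + 2*L (Q(L, Y) = (L + Y) + L = Y + 2*L)
sqrt(Q(((33 + 14) + v) - 26, 169) + 10902) = sqrt((169 + 2*(((33 + 14) - 20) - 26)) + 10902) = sqrt((169 + 2*((47 - 20) - 26)) + 10902) = sqrt((169 + 2*(27 - 26)) + 10902) = sqrt((169 + 2*1) + 10902) = sqrt((169 + 2) + 10902) = sqrt(171 + 10902) = sqrt(11073)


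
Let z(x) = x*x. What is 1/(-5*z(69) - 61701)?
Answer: -1/85506 ≈ -1.1695e-5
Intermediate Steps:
z(x) = x²
1/(-5*z(69) - 61701) = 1/(-5*69² - 61701) = 1/(-5*4761 - 61701) = 1/(-23805 - 61701) = 1/(-85506) = -1/85506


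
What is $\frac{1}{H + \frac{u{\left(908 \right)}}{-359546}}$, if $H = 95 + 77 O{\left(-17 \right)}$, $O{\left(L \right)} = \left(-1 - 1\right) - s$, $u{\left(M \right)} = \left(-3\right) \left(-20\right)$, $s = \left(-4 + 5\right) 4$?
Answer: $- \frac{179773}{65976721} \approx -0.0027248$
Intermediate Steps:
$s = 4$ ($s = 1 \cdot 4 = 4$)
$u{\left(M \right)} = 60$
$O{\left(L \right)} = -6$ ($O{\left(L \right)} = \left(-1 - 1\right) - 4 = -2 - 4 = -6$)
$H = -367$ ($H = 95 + 77 \left(-6\right) = 95 - 462 = -367$)
$\frac{1}{H + \frac{u{\left(908 \right)}}{-359546}} = \frac{1}{-367 + \frac{60}{-359546}} = \frac{1}{-367 + 60 \left(- \frac{1}{359546}\right)} = \frac{1}{-367 - \frac{30}{179773}} = \frac{1}{- \frac{65976721}{179773}} = - \frac{179773}{65976721}$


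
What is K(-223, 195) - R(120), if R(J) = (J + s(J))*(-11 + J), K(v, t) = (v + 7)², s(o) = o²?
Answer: -1536024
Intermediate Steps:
K(v, t) = (7 + v)²
R(J) = (-11 + J)*(J + J²) (R(J) = (J + J²)*(-11 + J) = (-11 + J)*(J + J²))
K(-223, 195) - R(120) = (7 - 223)² - 120*(-11 + 120² - 10*120) = (-216)² - 120*(-11 + 14400 - 1200) = 46656 - 120*13189 = 46656 - 1*1582680 = 46656 - 1582680 = -1536024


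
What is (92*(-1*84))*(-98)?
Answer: 757344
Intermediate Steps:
(92*(-1*84))*(-98) = (92*(-84))*(-98) = -7728*(-98) = 757344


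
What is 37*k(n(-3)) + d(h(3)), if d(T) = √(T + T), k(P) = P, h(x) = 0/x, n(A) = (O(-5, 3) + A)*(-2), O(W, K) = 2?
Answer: 74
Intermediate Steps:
n(A) = -4 - 2*A (n(A) = (2 + A)*(-2) = -4 - 2*A)
h(x) = 0
d(T) = √2*√T (d(T) = √(2*T) = √2*√T)
37*k(n(-3)) + d(h(3)) = 37*(-4 - 2*(-3)) + √2*√0 = 37*(-4 + 6) + √2*0 = 37*2 + 0 = 74 + 0 = 74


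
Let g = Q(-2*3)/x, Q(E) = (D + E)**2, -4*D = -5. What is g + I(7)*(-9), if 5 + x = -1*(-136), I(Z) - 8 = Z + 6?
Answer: -395783/2096 ≈ -188.83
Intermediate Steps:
D = 5/4 (D = -1/4*(-5) = 5/4 ≈ 1.2500)
I(Z) = 14 + Z (I(Z) = 8 + (Z + 6) = 8 + (6 + Z) = 14 + Z)
x = 131 (x = -5 - 1*(-136) = -5 + 136 = 131)
Q(E) = (5/4 + E)**2
g = 361/2096 (g = ((5 + 4*(-2*3))**2/16)/131 = ((5 + 4*(-6))**2/16)*(1/131) = ((5 - 24)**2/16)*(1/131) = ((1/16)*(-19)**2)*(1/131) = ((1/16)*361)*(1/131) = (361/16)*(1/131) = 361/2096 ≈ 0.17223)
g + I(7)*(-9) = 361/2096 + (14 + 7)*(-9) = 361/2096 + 21*(-9) = 361/2096 - 189 = -395783/2096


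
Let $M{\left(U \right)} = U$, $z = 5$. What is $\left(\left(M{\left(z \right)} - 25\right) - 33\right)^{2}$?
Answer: $2809$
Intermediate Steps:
$\left(\left(M{\left(z \right)} - 25\right) - 33\right)^{2} = \left(\left(5 - 25\right) - 33\right)^{2} = \left(-20 - 33\right)^{2} = \left(-53\right)^{2} = 2809$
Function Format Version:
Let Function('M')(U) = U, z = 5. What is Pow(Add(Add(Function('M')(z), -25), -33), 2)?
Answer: 2809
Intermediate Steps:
Pow(Add(Add(Function('M')(z), -25), -33), 2) = Pow(Add(Add(5, -25), -33), 2) = Pow(Add(-20, -33), 2) = Pow(-53, 2) = 2809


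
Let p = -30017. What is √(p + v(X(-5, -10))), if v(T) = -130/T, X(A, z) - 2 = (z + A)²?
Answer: 7*I*√31566847/227 ≈ 173.26*I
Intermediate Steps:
X(A, z) = 2 + (A + z)² (X(A, z) = 2 + (z + A)² = 2 + (A + z)²)
√(p + v(X(-5, -10))) = √(-30017 - 130/(2 + (-5 - 10)²)) = √(-30017 - 130/(2 + (-15)²)) = √(-30017 - 130/(2 + 225)) = √(-30017 - 130/227) = √(-6813989/227) = 7*I*√31566847/227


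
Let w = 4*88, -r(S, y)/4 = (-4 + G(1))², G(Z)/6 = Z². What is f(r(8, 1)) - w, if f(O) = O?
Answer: -368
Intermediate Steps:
G(Z) = 6*Z²
r(S, y) = -16 (r(S, y) = -4*(-4 + 6*1²)² = -4*(-4 + 6*1)² = -4*(-4 + 6)² = -4*2² = -4*4 = -16)
w = 352
f(r(8, 1)) - w = -16 - 1*352 = -16 - 352 = -368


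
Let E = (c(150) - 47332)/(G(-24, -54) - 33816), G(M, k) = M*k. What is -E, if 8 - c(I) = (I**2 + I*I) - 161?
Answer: -30721/10840 ≈ -2.8340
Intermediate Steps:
c(I) = 169 - 2*I**2 (c(I) = 8 - ((I**2 + I*I) - 161) = 8 - ((I**2 + I**2) - 161) = 8 - (2*I**2 - 161) = 8 - (-161 + 2*I**2) = 8 + (161 - 2*I**2) = 169 - 2*I**2)
E = 30721/10840 (E = ((169 - 2*150**2) - 47332)/(-24*(-54) - 33816) = ((169 - 2*22500) - 47332)/(1296 - 33816) = ((169 - 45000) - 47332)/(-32520) = (-44831 - 47332)*(-1/32520) = -92163*(-1/32520) = 30721/10840 ≈ 2.8340)
-E = -1*30721/10840 = -30721/10840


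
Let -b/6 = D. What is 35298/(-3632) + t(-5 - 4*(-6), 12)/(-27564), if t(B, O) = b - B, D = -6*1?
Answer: -121626977/12514056 ≈ -9.7192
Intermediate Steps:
D = -6
b = 36 (b = -6*(-6) = 36)
t(B, O) = 36 - B
35298/(-3632) + t(-5 - 4*(-6), 12)/(-27564) = 35298/(-3632) + (36 - (-5 - 4*(-6)))/(-27564) = 35298*(-1/3632) + (36 - (-5 + 24))*(-1/27564) = -17649/1816 + (36 - 1*19)*(-1/27564) = -17649/1816 + (36 - 19)*(-1/27564) = -17649/1816 + 17*(-1/27564) = -17649/1816 - 17/27564 = -121626977/12514056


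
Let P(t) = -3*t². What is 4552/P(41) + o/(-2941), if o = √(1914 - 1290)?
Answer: -4552/5043 - 4*√39/2941 ≈ -0.91113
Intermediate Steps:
o = 4*√39 (o = √624 = 4*√39 ≈ 24.980)
4552/P(41) + o/(-2941) = 4552/((-3*41²)) + (4*√39)/(-2941) = 4552/((-3*1681)) + (4*√39)*(-1/2941) = 4552/(-5043) - 4*√39/2941 = 4552*(-1/5043) - 4*√39/2941 = -4552/5043 - 4*√39/2941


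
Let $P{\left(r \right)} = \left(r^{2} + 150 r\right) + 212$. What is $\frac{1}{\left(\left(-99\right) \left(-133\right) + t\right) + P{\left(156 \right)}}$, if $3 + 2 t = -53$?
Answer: $\frac{1}{61087} \approx 1.637 \cdot 10^{-5}$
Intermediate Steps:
$t = -28$ ($t = - \frac{3}{2} + \frac{1}{2} \left(-53\right) = - \frac{3}{2} - \frac{53}{2} = -28$)
$P{\left(r \right)} = 212 + r^{2} + 150 r$
$\frac{1}{\left(\left(-99\right) \left(-133\right) + t\right) + P{\left(156 \right)}} = \frac{1}{\left(\left(-99\right) \left(-133\right) - 28\right) + \left(212 + 156^{2} + 150 \cdot 156\right)} = \frac{1}{\left(13167 - 28\right) + \left(212 + 24336 + 23400\right)} = \frac{1}{13139 + 47948} = \frac{1}{61087}$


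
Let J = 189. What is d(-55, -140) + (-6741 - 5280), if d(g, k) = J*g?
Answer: -22416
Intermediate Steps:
d(g, k) = 189*g
d(-55, -140) + (-6741 - 5280) = 189*(-55) + (-6741 - 5280) = -10395 - 12021 = -22416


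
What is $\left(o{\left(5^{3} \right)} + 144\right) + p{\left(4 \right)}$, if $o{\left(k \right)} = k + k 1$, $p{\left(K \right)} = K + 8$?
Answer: $406$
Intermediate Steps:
$p{\left(K \right)} = 8 + K$
$o{\left(k \right)} = 2 k$ ($o{\left(k \right)} = k + k = 2 k$)
$\left(o{\left(5^{3} \right)} + 144\right) + p{\left(4 \right)} = \left(2 \cdot 5^{3} + 144\right) + \left(8 + 4\right) = \left(2 \cdot 125 + 144\right) + 12 = \left(250 + 144\right) + 12 = 394 + 12 = 406$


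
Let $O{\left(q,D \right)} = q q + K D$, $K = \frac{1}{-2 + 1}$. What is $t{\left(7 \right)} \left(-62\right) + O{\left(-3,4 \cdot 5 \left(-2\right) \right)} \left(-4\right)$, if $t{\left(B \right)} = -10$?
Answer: $424$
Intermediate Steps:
$K = -1$ ($K = \frac{1}{-1} = -1$)
$O{\left(q,D \right)} = q^{2} - D$ ($O{\left(q,D \right)} = q q - D = q^{2} - D$)
$t{\left(7 \right)} \left(-62\right) + O{\left(-3,4 \cdot 5 \left(-2\right) \right)} \left(-4\right) = \left(-10\right) \left(-62\right) + \left(\left(-3\right)^{2} - 4 \cdot 5 \left(-2\right)\right) \left(-4\right) = 620 + \left(9 - 20 \left(-2\right)\right) \left(-4\right) = 620 + \left(9 - -40\right) \left(-4\right) = 620 + \left(9 + 40\right) \left(-4\right) = 620 + 49 \left(-4\right) = 620 - 196 = 424$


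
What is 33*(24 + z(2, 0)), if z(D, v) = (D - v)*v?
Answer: 792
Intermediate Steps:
z(D, v) = v*(D - v)
33*(24 + z(2, 0)) = 33*(24 + 0*(2 - 1*0)) = 33*(24 + 0*(2 + 0)) = 33*(24 + 0*2) = 33*(24 + 0) = 33*24 = 792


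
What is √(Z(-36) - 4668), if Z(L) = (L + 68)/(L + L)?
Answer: 4*I*√2626/3 ≈ 68.326*I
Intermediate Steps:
Z(L) = (68 + L)/(2*L) (Z(L) = (68 + L)/((2*L)) = (68 + L)*(1/(2*L)) = (68 + L)/(2*L))
√(Z(-36) - 4668) = √((½)*(68 - 36)/(-36) - 4668) = √((½)*(-1/36)*32 - 4668) = √(-4/9 - 4668) = √(-42016/9) = 4*I*√2626/3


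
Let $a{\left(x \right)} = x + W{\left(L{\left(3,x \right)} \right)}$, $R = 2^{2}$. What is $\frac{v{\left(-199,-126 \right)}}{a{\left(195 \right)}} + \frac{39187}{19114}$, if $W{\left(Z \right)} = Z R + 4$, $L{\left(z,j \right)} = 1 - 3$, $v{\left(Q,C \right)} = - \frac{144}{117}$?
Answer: $\frac{96995497}{47460062} \approx 2.0437$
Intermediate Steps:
$v{\left(Q,C \right)} = - \frac{16}{13}$ ($v{\left(Q,C \right)} = \left(-144\right) \frac{1}{117} = - \frac{16}{13}$)
$L{\left(z,j \right)} = -2$
$R = 4$
$W{\left(Z \right)} = 4 + 4 Z$ ($W{\left(Z \right)} = Z 4 + 4 = 4 Z + 4 = 4 + 4 Z$)
$a{\left(x \right)} = -4 + x$ ($a{\left(x \right)} = x + \left(4 + 4 \left(-2\right)\right) = x + \left(4 - 8\right) = x - 4 = -4 + x$)
$\frac{v{\left(-199,-126 \right)}}{a{\left(195 \right)}} + \frac{39187}{19114} = - \frac{16}{13 \left(-4 + 195\right)} + \frac{39187}{19114} = - \frac{16}{13 \cdot 191} + 39187 \cdot \frac{1}{19114} = \left(- \frac{16}{13}\right) \frac{1}{191} + \frac{39187}{19114} = - \frac{16}{2483} + \frac{39187}{19114} = \frac{96995497}{47460062}$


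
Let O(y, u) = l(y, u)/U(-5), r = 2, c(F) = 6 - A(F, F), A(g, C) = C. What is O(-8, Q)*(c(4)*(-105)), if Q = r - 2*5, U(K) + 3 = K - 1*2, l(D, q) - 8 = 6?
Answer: 294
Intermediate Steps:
c(F) = 6 - F
l(D, q) = 14 (l(D, q) = 8 + 6 = 14)
U(K) = -5 + K (U(K) = -3 + (K - 1*2) = -3 + (K - 2) = -3 + (-2 + K) = -5 + K)
Q = -8 (Q = 2 - 2*5 = 2 - 10 = -8)
O(y, u) = -7/5 (O(y, u) = 14/(-5 - 5) = 14/(-10) = 14*(-1/10) = -7/5)
O(-8, Q)*(c(4)*(-105)) = -7*(6 - 1*4)*(-105)/5 = -7*(6 - 4)*(-105)/5 = -14*(-105)/5 = -7/5*(-210) = 294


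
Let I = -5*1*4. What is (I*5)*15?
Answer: -1500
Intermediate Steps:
I = -20 (I = -5*4 = -20)
(I*5)*15 = -20*5*15 = -100*15 = -1500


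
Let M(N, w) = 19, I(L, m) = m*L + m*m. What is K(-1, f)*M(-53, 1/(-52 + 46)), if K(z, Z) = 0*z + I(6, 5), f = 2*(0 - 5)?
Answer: 1045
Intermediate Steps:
I(L, m) = m² + L*m (I(L, m) = L*m + m² = m² + L*m)
f = -10 (f = 2*(-5) = -10)
K(z, Z) = 55 (K(z, Z) = 0*z + 5*(6 + 5) = 0 + 5*11 = 0 + 55 = 55)
K(-1, f)*M(-53, 1/(-52 + 46)) = 55*19 = 1045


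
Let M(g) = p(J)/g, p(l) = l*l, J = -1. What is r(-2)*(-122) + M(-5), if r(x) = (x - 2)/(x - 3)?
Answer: -489/5 ≈ -97.800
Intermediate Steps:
p(l) = l²
r(x) = (-2 + x)/(-3 + x)
M(g) = 1/g (M(g) = (-1)²/g = 1/g)
r(-2)*(-122) + M(-5) = ((-2 - 2)/(-3 - 2))*(-122) + 1/(-5) = (-4/(-5))*(-122) - ⅕ = -⅕*(-4)*(-122) - ⅕ = (⅘)*(-122) - ⅕ = -488/5 - ⅕ = -489/5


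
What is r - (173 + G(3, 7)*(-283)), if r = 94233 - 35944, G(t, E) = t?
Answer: 58965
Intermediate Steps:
r = 58289
r - (173 + G(3, 7)*(-283)) = 58289 - (173 + 3*(-283)) = 58289 - (173 - 849) = 58289 - 1*(-676) = 58289 + 676 = 58965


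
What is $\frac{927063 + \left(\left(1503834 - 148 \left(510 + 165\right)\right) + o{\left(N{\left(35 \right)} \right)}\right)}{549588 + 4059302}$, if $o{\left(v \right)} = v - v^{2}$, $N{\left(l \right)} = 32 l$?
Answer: $\frac{1077717}{4608890} \approx 0.23383$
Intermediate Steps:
$\frac{927063 + \left(\left(1503834 - 148 \left(510 + 165\right)\right) + o{\left(N{\left(35 \right)} \right)}\right)}{549588 + 4059302} = \frac{927063 + \left(\left(1503834 - 148 \left(510 + 165\right)\right) + 32 \cdot 35 \left(1 - 32 \cdot 35\right)\right)}{549588 + 4059302} = \frac{927063 + \left(\left(1503834 - 99900\right) + 1120 \left(1 - 1120\right)\right)}{4608890} = \left(927063 + \left(\left(1503834 - 99900\right) + 1120 \left(1 - 1120\right)\right)\right) \frac{1}{4608890} = \left(927063 + \left(1403934 + 1120 \left(-1119\right)\right)\right) \frac{1}{4608890} = \left(927063 + \left(1403934 - 1253280\right)\right) \frac{1}{4608890} = \left(927063 + 150654\right) \frac{1}{4608890} = 1077717 \cdot \frac{1}{4608890} = \frac{1077717}{4608890}$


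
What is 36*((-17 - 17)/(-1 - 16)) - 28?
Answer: 44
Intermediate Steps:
36*((-17 - 17)/(-1 - 16)) - 28 = 36*(-34/(-17)) - 28 = 36*(-34*(-1/17)) - 28 = 36*2 - 28 = 72 - 28 = 44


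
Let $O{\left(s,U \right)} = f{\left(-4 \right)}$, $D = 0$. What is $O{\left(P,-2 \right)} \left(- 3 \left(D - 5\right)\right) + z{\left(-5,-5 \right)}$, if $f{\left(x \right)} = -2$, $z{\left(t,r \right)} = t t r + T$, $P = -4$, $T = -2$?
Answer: $-157$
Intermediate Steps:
$z{\left(t,r \right)} = -2 + r t^{2}$ ($z{\left(t,r \right)} = t t r - 2 = t^{2} r - 2 = r t^{2} - 2 = -2 + r t^{2}$)
$O{\left(s,U \right)} = -2$
$O{\left(P,-2 \right)} \left(- 3 \left(D - 5\right)\right) + z{\left(-5,-5 \right)} = - 2 \left(- 3 \left(0 - 5\right)\right) - \left(2 + 5 \left(-5\right)^{2}\right) = - 2 \left(\left(-3\right) \left(-5\right)\right) - 127 = \left(-2\right) 15 - 127 = -30 - 127 = -157$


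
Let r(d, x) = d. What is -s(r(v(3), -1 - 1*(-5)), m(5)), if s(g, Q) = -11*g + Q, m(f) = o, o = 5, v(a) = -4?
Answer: -49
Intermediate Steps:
m(f) = 5
s(g, Q) = Q - 11*g
-s(r(v(3), -1 - 1*(-5)), m(5)) = -(5 - 11*(-4)) = -(5 + 44) = -1*49 = -49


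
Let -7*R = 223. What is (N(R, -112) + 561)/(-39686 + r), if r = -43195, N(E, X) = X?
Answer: -449/82881 ≈ -0.0054174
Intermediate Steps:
R = -223/7 (R = -⅐*223 = -223/7 ≈ -31.857)
(N(R, -112) + 561)/(-39686 + r) = (-112 + 561)/(-39686 - 43195) = 449/(-82881) = 449*(-1/82881) = -449/82881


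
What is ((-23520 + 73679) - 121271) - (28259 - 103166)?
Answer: 3795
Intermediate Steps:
((-23520 + 73679) - 121271) - (28259 - 103166) = (50159 - 121271) - 1*(-74907) = -71112 + 74907 = 3795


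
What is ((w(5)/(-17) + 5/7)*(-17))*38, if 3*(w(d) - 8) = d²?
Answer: 3344/21 ≈ 159.24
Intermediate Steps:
w(d) = 8 + d²/3
((w(5)/(-17) + 5/7)*(-17))*38 = (((8 + (⅓)*5²)/(-17) + 5/7)*(-17))*38 = (((8 + (⅓)*25)*(-1/17) + 5*(⅐))*(-17))*38 = (((8 + 25/3)*(-1/17) + 5/7)*(-17))*38 = (((49/3)*(-1/17) + 5/7)*(-17))*38 = ((-49/51 + 5/7)*(-17))*38 = -88/357*(-17)*38 = (88/21)*38 = 3344/21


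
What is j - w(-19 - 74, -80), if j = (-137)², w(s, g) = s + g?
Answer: 18942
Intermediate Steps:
w(s, g) = g + s
j = 18769
j - w(-19 - 74, -80) = 18769 - (-80 + (-19 - 74)) = 18769 - (-80 - 93) = 18769 - 1*(-173) = 18769 + 173 = 18942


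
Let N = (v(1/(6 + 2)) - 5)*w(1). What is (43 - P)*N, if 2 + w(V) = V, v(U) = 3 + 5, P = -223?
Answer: -798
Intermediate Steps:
v(U) = 8
w(V) = -2 + V
N = -3 (N = (8 - 5)*(-2 + 1) = 3*(-1) = -3)
(43 - P)*N = (43 - 1*(-223))*(-3) = (43 + 223)*(-3) = 266*(-3) = -798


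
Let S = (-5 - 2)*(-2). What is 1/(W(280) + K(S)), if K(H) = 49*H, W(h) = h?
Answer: 1/966 ≈ 0.0010352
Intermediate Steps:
S = 14 (S = -7*(-2) = 14)
1/(W(280) + K(S)) = 1/(280 + 49*14) = 1/(280 + 686) = 1/966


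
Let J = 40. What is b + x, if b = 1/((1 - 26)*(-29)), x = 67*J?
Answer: 1943001/725 ≈ 2680.0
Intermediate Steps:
x = 2680 (x = 67*40 = 2680)
b = 1/725 (b = 1/(-25*(-29)) = 1/725 ≈ 0.0013793)
b + x = 1/725 + 2680 = 1943001/725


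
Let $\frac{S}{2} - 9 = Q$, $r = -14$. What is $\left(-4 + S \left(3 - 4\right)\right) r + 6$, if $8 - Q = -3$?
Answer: $622$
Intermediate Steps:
$Q = 11$ ($Q = 8 - -3 = 8 + 3 = 11$)
$S = 40$ ($S = 18 + 2 \cdot 11 = 18 + 22 = 40$)
$\left(-4 + S \left(3 - 4\right)\right) r + 6 = \left(-4 + 40 \left(3 - 4\right)\right) \left(-14\right) + 6 = \left(-4 + 40 \left(-1\right)\right) \left(-14\right) + 6 = \left(-4 - 40\right) \left(-14\right) + 6 = \left(-44\right) \left(-14\right) + 6 = 616 + 6 = 622$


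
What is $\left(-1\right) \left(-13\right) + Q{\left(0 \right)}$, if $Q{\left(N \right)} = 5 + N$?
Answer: $18$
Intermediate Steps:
$\left(-1\right) \left(-13\right) + Q{\left(0 \right)} = \left(-1\right) \left(-13\right) + \left(5 + 0\right) = 13 + 5 = 18$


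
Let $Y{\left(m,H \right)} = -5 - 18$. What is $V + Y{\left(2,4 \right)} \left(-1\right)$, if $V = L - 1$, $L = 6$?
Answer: $28$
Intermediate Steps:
$Y{\left(m,H \right)} = -23$ ($Y{\left(m,H \right)} = -5 - 18 = -23$)
$V = 5$ ($V = 6 - 1 = 5$)
$V + Y{\left(2,4 \right)} \left(-1\right) = 5 - -23 = 5 + 23 = 28$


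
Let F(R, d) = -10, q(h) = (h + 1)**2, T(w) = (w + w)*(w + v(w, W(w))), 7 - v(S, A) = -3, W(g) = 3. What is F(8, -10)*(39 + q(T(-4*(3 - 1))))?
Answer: -10000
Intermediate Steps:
v(S, A) = 10 (v(S, A) = 7 - 1*(-3) = 7 + 3 = 10)
T(w) = 2*w*(10 + w) (T(w) = (w + w)*(w + 10) = (2*w)*(10 + w) = 2*w*(10 + w))
q(h) = (1 + h)**2
F(8, -10)*(39 + q(T(-4*(3 - 1)))) = -10*(39 + (1 + 2*(-4*(3 - 1))*(10 - 4*(3 - 1)))**2) = -10*(39 + (1 + 2*(-4*2)*(10 - 4*2))**2) = -10*(39 + (1 + 2*(-8)*(10 - 8))**2) = -10*(39 + (1 + 2*(-8)*2)**2) = -10*(39 + (1 - 32)**2) = -10*(39 + (-31)**2) = -10*(39 + 961) = -10*1000 = -10000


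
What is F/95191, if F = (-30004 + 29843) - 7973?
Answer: -8134/95191 ≈ -0.085449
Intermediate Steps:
F = -8134 (F = -161 - 7973 = -8134)
F/95191 = -8134/95191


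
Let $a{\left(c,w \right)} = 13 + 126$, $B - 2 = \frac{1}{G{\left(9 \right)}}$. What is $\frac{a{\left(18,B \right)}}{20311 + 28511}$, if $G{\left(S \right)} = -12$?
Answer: $\frac{139}{48822} \approx 0.0028471$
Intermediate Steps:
$B = \frac{23}{12}$ ($B = 2 + \frac{1}{-12} = 2 - \frac{1}{12} = \frac{23}{12} \approx 1.9167$)
$a{\left(c,w \right)} = 139$
$\frac{a{\left(18,B \right)}}{20311 + 28511} = \frac{139}{20311 + 28511} = \frac{139}{48822}$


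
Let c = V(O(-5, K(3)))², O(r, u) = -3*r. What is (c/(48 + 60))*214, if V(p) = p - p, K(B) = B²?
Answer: 0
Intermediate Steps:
V(p) = 0
c = 0 (c = 0² = 0)
(c/(48 + 60))*214 = (0/(48 + 60))*214 = (0/108)*214 = ((1/108)*0)*214 = 0*214 = 0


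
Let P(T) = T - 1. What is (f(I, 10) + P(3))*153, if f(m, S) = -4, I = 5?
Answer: -306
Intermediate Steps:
P(T) = -1 + T
(f(I, 10) + P(3))*153 = (-4 + (-1 + 3))*153 = (-4 + 2)*153 = -2*153 = -306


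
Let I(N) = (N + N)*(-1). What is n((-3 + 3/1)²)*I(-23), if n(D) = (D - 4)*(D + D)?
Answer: 0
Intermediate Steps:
I(N) = -2*N (I(N) = (2*N)*(-1) = -2*N)
n(D) = 2*D*(-4 + D) (n(D) = (-4 + D)*(2*D) = 2*D*(-4 + D))
n((-3 + 3/1)²)*I(-23) = (2*(-3 + 3/1)²*(-4 + (-3 + 3/1)²))*(-2*(-23)) = (2*(-3 + 3*1)²*(-4 + (-3 + 3*1)²))*46 = (2*(-3 + 3)²*(-4 + (-3 + 3)²))*46 = (2*0²*(-4 + 0²))*46 = (2*0*(-4 + 0))*46 = (2*0*(-4))*46 = 0*46 = 0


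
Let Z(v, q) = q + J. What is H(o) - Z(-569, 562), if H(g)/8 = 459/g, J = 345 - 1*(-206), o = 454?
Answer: -250815/227 ≈ -1104.9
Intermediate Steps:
J = 551 (J = 345 + 206 = 551)
H(g) = 3672/g (H(g) = 8*(459/g) = 3672/g)
Z(v, q) = 551 + q (Z(v, q) = q + 551 = 551 + q)
H(o) - Z(-569, 562) = 3672/454 - (551 + 562) = 3672*(1/454) - 1*1113 = 1836/227 - 1113 = -250815/227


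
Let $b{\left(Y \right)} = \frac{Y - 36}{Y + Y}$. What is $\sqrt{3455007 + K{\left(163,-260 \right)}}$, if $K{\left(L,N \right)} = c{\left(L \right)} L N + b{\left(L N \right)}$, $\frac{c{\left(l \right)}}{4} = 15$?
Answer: $\frac{\sqrt{102398963557865}}{10595} \approx 955.1$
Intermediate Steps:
$c{\left(l \right)} = 60$ ($c{\left(l \right)} = 4 \cdot 15 = 60$)
$b{\left(Y \right)} = \frac{-36 + Y}{2 Y}$
$K{\left(L,N \right)} = 60 L N + \frac{-36 + L N}{2 L N}$
$\sqrt{3455007 + K{\left(163,-260 \right)}} = \sqrt{3455007 + \left(\frac{1}{2} - \frac{18}{163 \left(-260\right)} + 60 \cdot 163 \left(-260\right)\right)} = \sqrt{3455007 - \left(\frac{5085599}{2} - \frac{9}{21190}\right)} = \sqrt{3455007 + \left(\frac{1}{2} + \frac{9}{21190} - 2542800\right)} = \sqrt{3455007 - \frac{26940960698}{10595}} = \sqrt{\frac{9664838467}{10595}} = \frac{\sqrt{102398963557865}}{10595}$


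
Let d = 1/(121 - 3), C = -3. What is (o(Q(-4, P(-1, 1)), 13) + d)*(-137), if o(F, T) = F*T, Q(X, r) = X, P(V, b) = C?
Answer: 840495/118 ≈ 7122.8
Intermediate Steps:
P(V, b) = -3
d = 1/118 ≈ 0.0084746
(o(Q(-4, P(-1, 1)), 13) + d)*(-137) = (-4*13 + 1/118)*(-137) = (-52 + 1/118)*(-137) = -6135/118*(-137) = 840495/118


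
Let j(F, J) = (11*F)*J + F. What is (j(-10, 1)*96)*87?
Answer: -1002240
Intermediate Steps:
j(F, J) = F + 11*F*J (j(F, J) = 11*F*J + F = F + 11*F*J)
(j(-10, 1)*96)*87 = (-10*(1 + 11*1)*96)*87 = (-10*(1 + 11)*96)*87 = (-10*12*96)*87 = -120*96*87 = -11520*87 = -1002240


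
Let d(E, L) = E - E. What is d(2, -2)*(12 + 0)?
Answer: 0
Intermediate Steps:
d(E, L) = 0
d(2, -2)*(12 + 0) = 0*(12 + 0) = 0*12 = 0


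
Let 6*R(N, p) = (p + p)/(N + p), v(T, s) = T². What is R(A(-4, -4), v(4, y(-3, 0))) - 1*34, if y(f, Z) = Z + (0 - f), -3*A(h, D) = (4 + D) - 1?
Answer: -1650/49 ≈ -33.673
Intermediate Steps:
A(h, D) = -1 - D/3 (A(h, D) = -((4 + D) - 1)/3 = -(3 + D)/3 = -1 - D/3)
y(f, Z) = Z - f
R(N, p) = p/(3*(N + p)) (R(N, p) = ((p + p)/(N + p))/6 = ((2*p)/(N + p))/6 = (2*p/(N + p))/6 = p/(3*(N + p)))
R(A(-4, -4), v(4, y(-3, 0))) - 1*34 = (⅓)*4²/((-1 - ⅓*(-4)) + 4²) - 1*34 = (⅓)*16/((-1 + 4/3) + 16) - 34 = (⅓)*16/(⅓ + 16) - 34 = (⅓)*16/(49/3) - 34 = (⅓)*16*(3/49) - 34 = 16/49 - 34 = -1650/49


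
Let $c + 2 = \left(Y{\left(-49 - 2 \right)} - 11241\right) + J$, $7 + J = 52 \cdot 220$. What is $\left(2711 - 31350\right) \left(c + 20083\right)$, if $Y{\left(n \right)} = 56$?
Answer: $-582202231$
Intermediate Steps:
$J = 11433$ ($J = -7 + 52 \cdot 220 = -7 + 11440 = 11433$)
$c = 246$ ($c = -2 + \left(\left(56 - 11241\right) + 11433\right) = -2 + \left(-11185 + 11433\right) = -2 + 248 = 246$)
$\left(2711 - 31350\right) \left(c + 20083\right) = \left(2711 - 31350\right) \left(246 + 20083\right) = \left(-28639\right) 20329 = -582202231$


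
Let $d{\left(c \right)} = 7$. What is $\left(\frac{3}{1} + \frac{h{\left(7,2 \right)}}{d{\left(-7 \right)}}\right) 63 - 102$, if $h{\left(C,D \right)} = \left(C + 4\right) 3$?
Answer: $384$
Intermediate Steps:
$h{\left(C,D \right)} = 12 + 3 C$ ($h{\left(C,D \right)} = \left(4 + C\right) 3 = 12 + 3 C$)
$\left(\frac{3}{1} + \frac{h{\left(7,2 \right)}}{d{\left(-7 \right)}}\right) 63 - 102 = \left(\frac{3}{1} + \frac{12 + 3 \cdot 7}{7}\right) 63 - 102 = \left(3 \cdot 1 + \left(12 + 21\right) \frac{1}{7}\right) 63 - 102 = \left(3 + 33 \cdot \frac{1}{7}\right) 63 - 102 = \left(3 + \frac{33}{7}\right) 63 - 102 = \frac{54}{7} \cdot 63 - 102 = 486 - 102 = 384$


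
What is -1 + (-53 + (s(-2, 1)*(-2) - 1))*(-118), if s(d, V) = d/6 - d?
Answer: 20293/3 ≈ 6764.3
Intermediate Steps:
s(d, V) = -5*d/6 (s(d, V) = d*(1/6) - d = d/6 - d = -5*d/6)
-1 + (-53 + (s(-2, 1)*(-2) - 1))*(-118) = -1 + (-53 + (-5/6*(-2)*(-2) - 1))*(-118) = -1 + (-53 + ((5/3)*(-2) - 1))*(-118) = -1 + (-53 + (-10/3 - 1))*(-118) = -1 + (-53 - 13/3)*(-118) = -1 - 172/3*(-118) = -1 + 20296/3 = 20293/3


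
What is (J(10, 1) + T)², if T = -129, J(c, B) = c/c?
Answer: 16384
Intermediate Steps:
J(c, B) = 1
(J(10, 1) + T)² = (1 - 129)² = (-128)² = 16384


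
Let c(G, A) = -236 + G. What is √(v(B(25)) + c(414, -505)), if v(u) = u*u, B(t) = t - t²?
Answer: √360178 ≈ 600.15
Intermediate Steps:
v(u) = u²
√(v(B(25)) + c(414, -505)) = √((25*(1 - 1*25))² + (-236 + 414)) = √((25*(1 - 25))² + 178) = √((25*(-24))² + 178) = √((-600)² + 178) = √(360000 + 178) = √360178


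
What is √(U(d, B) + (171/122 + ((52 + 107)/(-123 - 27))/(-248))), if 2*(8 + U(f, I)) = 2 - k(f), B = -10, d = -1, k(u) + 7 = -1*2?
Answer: I*√1564929197/37820 ≈ 1.046*I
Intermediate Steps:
k(u) = -9 (k(u) = -7 - 1*2 = -7 - 2 = -9)
U(f, I) = -5/2 (U(f, I) = -8 + (2 - 1*(-9))/2 = -8 + (2 + 9)/2 = -8 + (½)*11 = -8 + 11/2 = -5/2)
√(U(d, B) + (171/122 + ((52 + 107)/(-123 - 27))/(-248))) = √(-5/2 + (171/122 + ((52 + 107)/(-123 - 27))/(-248))) = √(-5/2 + (171*(1/122) + (159/(-150))*(-1/248))) = √(-5/2 + (171/122 + (159*(-1/150))*(-1/248))) = √(-5/2 + (171/122 - 53/50*(-1/248))) = √(-5/2 + (171/122 + 53/12400)) = √(-5/2 + 1063433/756400) = √(-827567/756400) = I*√1564929197/37820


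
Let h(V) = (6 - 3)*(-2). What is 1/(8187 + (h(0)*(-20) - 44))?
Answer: 1/8263 ≈ 0.00012102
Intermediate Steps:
h(V) = -6 (h(V) = 3*(-2) = -6)
1/(8187 + (h(0)*(-20) - 44)) = 1/(8187 + (-6*(-20) - 44)) = 1/(8187 + (120 - 44)) = 1/(8187 + 76) = 1/8263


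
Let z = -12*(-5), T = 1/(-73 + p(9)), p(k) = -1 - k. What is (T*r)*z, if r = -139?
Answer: 8340/83 ≈ 100.48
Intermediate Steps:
T = -1/83 (T = 1/(-73 + (-1 - 1*9)) = 1/(-73 + (-1 - 9)) = 1/(-73 - 10) = 1/(-83) = -1/83 ≈ -0.012048)
z = 60
(T*r)*z = -1/83*(-139)*60 = (139/83)*60 = 8340/83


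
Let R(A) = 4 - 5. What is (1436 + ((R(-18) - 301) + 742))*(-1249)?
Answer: -2343124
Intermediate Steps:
R(A) = -1
(1436 + ((R(-18) - 301) + 742))*(-1249) = (1436 + ((-1 - 301) + 742))*(-1249) = (1436 + (-302 + 742))*(-1249) = (1436 + 440)*(-1249) = 1876*(-1249) = -2343124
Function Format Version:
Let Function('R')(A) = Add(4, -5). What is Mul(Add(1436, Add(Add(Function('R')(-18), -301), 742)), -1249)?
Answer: -2343124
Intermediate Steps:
Function('R')(A) = -1
Mul(Add(1436, Add(Add(Function('R')(-18), -301), 742)), -1249) = Mul(Add(1436, Add(Add(-1, -301), 742)), -1249) = Mul(Add(1436, Add(-302, 742)), -1249) = Mul(Add(1436, 440), -1249) = Mul(1876, -1249) = -2343124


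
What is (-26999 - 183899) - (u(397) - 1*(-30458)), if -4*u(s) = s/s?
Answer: -965423/4 ≈ -2.4136e+5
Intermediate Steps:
u(s) = -1/4 (u(s) = -s/(4*s) = -1/4*1 = -1/4)
(-26999 - 183899) - (u(397) - 1*(-30458)) = (-26999 - 183899) - (-1/4 - 1*(-30458)) = -210898 - (-1/4 + 30458) = -210898 - 1*121831/4 = -210898 - 121831/4 = -965423/4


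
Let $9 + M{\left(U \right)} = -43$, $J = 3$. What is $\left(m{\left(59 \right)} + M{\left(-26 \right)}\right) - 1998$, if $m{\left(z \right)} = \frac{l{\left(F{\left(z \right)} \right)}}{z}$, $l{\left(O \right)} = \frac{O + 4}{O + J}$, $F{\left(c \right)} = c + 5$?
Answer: $- \frac{8103582}{3953} \approx -2050.0$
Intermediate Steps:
$M{\left(U \right)} = -52$ ($M{\left(U \right)} = -9 - 43 = -52$)
$F{\left(c \right)} = 5 + c$
$l{\left(O \right)} = \frac{4 + O}{3 + O}$ ($l{\left(O \right)} = \frac{O + 4}{O + 3} = \frac{4 + O}{3 + O}$)
$m{\left(z \right)} = \frac{9 + z}{z \left(8 + z\right)}$ ($m{\left(z \right)} = \frac{\frac{1}{3 + \left(5 + z\right)} \left(4 + \left(5 + z\right)\right)}{z} = \frac{\frac{1}{8 + z} \left(9 + z\right)}{z} = \frac{9 + z}{z \left(8 + z\right)}$)
$\left(m{\left(59 \right)} + M{\left(-26 \right)}\right) - 1998 = \left(\frac{9 + 59}{59 \left(8 + 59\right)} - 52\right) - 1998 = \left(\frac{1}{59} \cdot \frac{1}{67} \cdot 68 - 52\right) - 1998 = \left(\frac{68}{3953} - 52\right) - 1998 = - \frac{205488}{3953} - 1998 = - \frac{8103582}{3953}$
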